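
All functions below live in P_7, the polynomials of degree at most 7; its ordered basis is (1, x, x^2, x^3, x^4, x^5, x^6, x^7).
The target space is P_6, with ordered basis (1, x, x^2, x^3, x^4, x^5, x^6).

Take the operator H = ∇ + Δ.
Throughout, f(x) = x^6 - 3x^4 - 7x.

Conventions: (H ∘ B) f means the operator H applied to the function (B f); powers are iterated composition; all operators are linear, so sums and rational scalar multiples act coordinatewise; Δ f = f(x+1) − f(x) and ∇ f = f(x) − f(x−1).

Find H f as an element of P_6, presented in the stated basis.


the result is g(x) = 12x^5 + 16x^3 - 12x - 14

∇ f = 6x^5 - 15x^4 + 8x^3 + 3x^2 - 6x - 5
Δ f = 6x^5 + 15x^4 + 8x^3 - 3x^2 - 6x - 9
(∇ + Δ) f = 12x^5 + 16x^3 - 12x - 14


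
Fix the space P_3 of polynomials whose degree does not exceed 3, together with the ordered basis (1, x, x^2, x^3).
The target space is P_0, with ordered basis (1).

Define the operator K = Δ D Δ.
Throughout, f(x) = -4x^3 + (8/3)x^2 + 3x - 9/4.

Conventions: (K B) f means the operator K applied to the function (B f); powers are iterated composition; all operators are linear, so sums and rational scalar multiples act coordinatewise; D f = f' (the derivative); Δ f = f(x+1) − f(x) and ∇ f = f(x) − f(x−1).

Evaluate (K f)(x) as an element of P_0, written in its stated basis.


the result is g(x) = -24

Δ f = -12x^2 - (20/3)x + 5/3
D Δ f = -24x - 20/3
Δ D Δ f = -24


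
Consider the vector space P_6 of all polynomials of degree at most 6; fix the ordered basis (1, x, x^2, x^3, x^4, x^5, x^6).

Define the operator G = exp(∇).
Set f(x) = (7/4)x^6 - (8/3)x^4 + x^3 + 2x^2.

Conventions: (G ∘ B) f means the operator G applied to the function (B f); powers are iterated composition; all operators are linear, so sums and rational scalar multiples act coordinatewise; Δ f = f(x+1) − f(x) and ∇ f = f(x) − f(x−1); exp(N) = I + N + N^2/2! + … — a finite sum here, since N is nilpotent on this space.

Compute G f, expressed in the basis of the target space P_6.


order-1 term: (21/2)x^5 - (105/4)x^4 + (73/3)x^3 - (29/4)x^2 + (5/6)x - 1/12
order-2 term: (105/4)x^4 - 105x^3 + (671/4)x^2 - (245/2)x + 415/12
order-3 term: 35x^3 - (315/2)x^2 + (1511/6)x - 281/2
order-4 term: (105/4)x^2 - 105x + 1333/12
order-5 term: (21/2)x - 105/4
order-6 term: 7/4
the series for exp(∇) f terminates at order 6
exp(∇) f = (7/4)x^6 + (21/2)x^5 - (8/3)x^4 - (134/3)x^3 + (125/4)x^2 + (107/3)x - 233/12

the image equals g(x) = (7/4)x^6 + (21/2)x^5 - (8/3)x^4 - (134/3)x^3 + (125/4)x^2 + (107/3)x - 233/12


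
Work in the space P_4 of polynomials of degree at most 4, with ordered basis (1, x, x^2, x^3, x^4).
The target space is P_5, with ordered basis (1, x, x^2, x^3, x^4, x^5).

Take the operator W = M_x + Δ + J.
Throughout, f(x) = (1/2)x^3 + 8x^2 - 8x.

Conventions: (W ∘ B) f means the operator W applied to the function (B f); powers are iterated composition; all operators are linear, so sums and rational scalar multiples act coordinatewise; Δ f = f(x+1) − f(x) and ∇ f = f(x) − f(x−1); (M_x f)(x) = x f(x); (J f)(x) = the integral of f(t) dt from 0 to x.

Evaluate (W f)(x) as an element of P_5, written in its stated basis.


M_x f = (1/2)x^4 + 8x^3 - 8x^2
Δ f = (3/2)x^2 + (35/2)x + 1/2
J f = (1/8)x^4 + (8/3)x^3 - 4x^2
(M_x + Δ + J) f = (5/8)x^4 + (32/3)x^3 - (21/2)x^2 + (35/2)x + 1/2

the image equals g(x) = (5/8)x^4 + (32/3)x^3 - (21/2)x^2 + (35/2)x + 1/2


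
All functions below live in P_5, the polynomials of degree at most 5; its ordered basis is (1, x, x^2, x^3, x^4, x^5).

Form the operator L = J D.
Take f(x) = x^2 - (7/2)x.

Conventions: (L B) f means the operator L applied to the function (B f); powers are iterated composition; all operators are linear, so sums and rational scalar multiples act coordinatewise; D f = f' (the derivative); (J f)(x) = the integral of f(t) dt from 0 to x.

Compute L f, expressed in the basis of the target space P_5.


the image equals g(x) = x^2 - (7/2)x

D f = 2x - 7/2
J D f = x^2 - (7/2)x


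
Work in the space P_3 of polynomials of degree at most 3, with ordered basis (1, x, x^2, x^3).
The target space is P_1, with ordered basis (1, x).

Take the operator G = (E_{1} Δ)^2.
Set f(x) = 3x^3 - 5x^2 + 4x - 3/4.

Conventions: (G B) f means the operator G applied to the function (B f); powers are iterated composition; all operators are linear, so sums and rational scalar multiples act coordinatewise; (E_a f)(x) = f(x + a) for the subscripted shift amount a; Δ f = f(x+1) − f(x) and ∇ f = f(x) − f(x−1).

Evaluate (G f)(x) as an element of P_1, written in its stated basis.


the result is g(x) = 18x + 44

Δ f = 9x^2 - x + 2
E_{1} Δ f = 9x^2 + 17x + 10
Δ (E_{1} Δ) f = 18x + 26
E_{1} Δ (E_{1} Δ) f = 18x + 44


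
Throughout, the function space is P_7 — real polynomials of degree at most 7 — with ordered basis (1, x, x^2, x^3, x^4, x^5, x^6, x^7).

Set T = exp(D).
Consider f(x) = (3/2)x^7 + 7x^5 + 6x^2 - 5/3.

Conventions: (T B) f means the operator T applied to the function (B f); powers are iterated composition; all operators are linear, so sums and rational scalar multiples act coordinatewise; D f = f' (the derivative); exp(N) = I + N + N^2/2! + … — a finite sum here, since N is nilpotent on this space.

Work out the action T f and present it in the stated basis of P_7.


order-1 term: (21/2)x^6 + 35x^4 + 12x
order-2 term: (63/2)x^5 + 70x^3 + 6
order-3 term: (105/2)x^4 + 70x^2
order-4 term: (105/2)x^3 + 35x
order-5 term: (63/2)x^2 + 7
order-6 term: (21/2)x
order-7 term: 3/2
the series for exp(D) f terminates at order 7
exp(D) f = (3/2)x^7 + (21/2)x^6 + (77/2)x^5 + (175/2)x^4 + (245/2)x^3 + (215/2)x^2 + (115/2)x + 77/6

the result is g(x) = (3/2)x^7 + (21/2)x^6 + (77/2)x^5 + (175/2)x^4 + (245/2)x^3 + (215/2)x^2 + (115/2)x + 77/6


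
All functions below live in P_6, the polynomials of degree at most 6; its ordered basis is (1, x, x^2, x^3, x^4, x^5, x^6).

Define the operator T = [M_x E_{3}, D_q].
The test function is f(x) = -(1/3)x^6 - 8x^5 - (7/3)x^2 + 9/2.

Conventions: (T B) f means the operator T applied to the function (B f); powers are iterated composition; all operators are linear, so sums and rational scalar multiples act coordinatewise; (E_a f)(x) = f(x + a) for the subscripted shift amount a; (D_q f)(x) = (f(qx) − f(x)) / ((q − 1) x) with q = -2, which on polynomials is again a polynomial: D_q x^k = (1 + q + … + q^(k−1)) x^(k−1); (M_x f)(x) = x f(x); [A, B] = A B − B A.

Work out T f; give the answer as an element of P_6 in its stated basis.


D_q f = 7x^5 - 88x^4 + (7/3)x
E_{3} D_q f = 7x^5 + 17x^4 - 426x^3 - 2862x^2 - (20000/3)x - 5420
M_x E_{3} D_q f = 7x^6 + 17x^5 - 426x^4 - 2862x^3 - (20000/3)x^2 - 5420x
E_{3} f = -(1/3)x^6 - 14x^5 - 165x^4 - 900x^3 - (7702/3)x^2 - 3740x - 4407/2
M_x E_{3} f = -(1/3)x^7 - 14x^6 - 165x^5 - 900x^4 - (7702/3)x^3 - 3740x^2 - (4407/2)x
D_q (M_x E_{3}) f = -(43/3)x^6 + 294x^5 - 1815x^4 + 4500x^3 - 7702x^2 + 3740x - 4407/2
[M_x E_{3}, D_q] f = (64/3)x^6 - 277x^5 + 1389x^4 - 7362x^3 + (3106/3)x^2 - 9160x + 4407/2

the result is g(x) = (64/3)x^6 - 277x^5 + 1389x^4 - 7362x^3 + (3106/3)x^2 - 9160x + 4407/2


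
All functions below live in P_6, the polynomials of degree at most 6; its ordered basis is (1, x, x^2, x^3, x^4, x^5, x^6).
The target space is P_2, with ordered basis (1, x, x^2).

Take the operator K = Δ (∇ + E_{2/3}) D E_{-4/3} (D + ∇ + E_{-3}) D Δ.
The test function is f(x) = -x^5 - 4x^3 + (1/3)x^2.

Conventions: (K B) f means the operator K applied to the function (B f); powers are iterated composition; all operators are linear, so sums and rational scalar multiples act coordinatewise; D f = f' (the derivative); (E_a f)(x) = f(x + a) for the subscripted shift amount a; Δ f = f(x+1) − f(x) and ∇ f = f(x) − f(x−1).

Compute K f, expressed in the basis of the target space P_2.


the result is g(x) = -120x - 40

Δ f = -5x^4 - 10x^3 - 22x^2 - (49/3)x - 14/3
D Δ f = -20x^3 - 30x^2 - 44x - 49/3
D (D Δ) f = -60x^2 - 60x - 44
∇ (D Δ) f = -60x^2 - 34
E_{-3} (D Δ) f = -20x^3 + 150x^2 - 404x + 1157/3
(D + ∇ + E_{-3}) (D Δ) f = -20x^3 + 30x^2 - 464x + 923/3
E_{-4/3} (D + ∇ + E_{-3}) (D Δ) f = -20x^3 + 110x^2 - (1952/3)x + 27731/27
D (E_{-4/3} (D + ∇ + E_{-3}) D Δ) f = -60x^2 + 220x - 1952/3
∇ D (E_{-4/3} (D + ∇ + E_{-3}) D Δ) f = -120x + 280
E_{2/3} D (E_{-4/3} (D + ∇ + E_{-3}) D Δ) f = -60x^2 + 140x - 1592/3
(∇ + E_{2/3}) D (E_{-4/3} (D + ∇ + E_{-3}) D Δ) f = -60x^2 + 20x - 752/3
Δ ((∇ + E_{2/3}) D) (E_{-4/3} (D + ∇ + E_{-3}) D Δ) f = -120x - 40


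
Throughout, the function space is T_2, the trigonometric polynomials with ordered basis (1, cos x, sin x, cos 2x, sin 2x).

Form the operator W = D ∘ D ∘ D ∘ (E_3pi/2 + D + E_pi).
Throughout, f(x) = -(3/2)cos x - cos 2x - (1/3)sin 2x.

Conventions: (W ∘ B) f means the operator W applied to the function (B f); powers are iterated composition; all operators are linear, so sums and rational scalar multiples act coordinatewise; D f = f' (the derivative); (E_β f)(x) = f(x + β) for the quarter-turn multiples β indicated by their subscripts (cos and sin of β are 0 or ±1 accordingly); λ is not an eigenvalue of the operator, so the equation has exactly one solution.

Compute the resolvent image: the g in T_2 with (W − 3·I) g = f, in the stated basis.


write g with unknown coordinates in the stated basis and equate coefficients in (W − 3·I) g = f
solving from the highest basis element down gives g = (9/20)cos x - (3/20)sin x - (1/13)cos 2x - (1/39)sin 2x
check: W g = -(3/20)cos x - (9/20)sin x - (16/13)cos 2x - (16/39)sin 2x
so W g − 3·g = -(3/2)cos x - cos 2x - (1/3)sin 2x = f ✓

g(x) = (9/20)cos x - (3/20)sin x - (1/13)cos 2x - (1/39)sin 2x


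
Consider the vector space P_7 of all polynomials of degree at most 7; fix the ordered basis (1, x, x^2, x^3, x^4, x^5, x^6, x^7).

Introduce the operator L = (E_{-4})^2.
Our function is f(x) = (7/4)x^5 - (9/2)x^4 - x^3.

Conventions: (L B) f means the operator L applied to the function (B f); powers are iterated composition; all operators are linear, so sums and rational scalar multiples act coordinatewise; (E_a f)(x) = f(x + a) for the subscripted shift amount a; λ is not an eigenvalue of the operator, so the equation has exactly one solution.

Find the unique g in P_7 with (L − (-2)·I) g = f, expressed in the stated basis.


write g with unknown coordinates in the stated basis and equate coefficients in (L − (-2)·I) g = f
solving from the highest basis element down gives g = (7/12)x^5 + (113/18)x^4 - (1561/27)x^3 - (7304/27)x^2 + (207424/81)x + 129536/243
check: L g = (7/12)x^5 - (307/18)x^4 + (3095/27)x^3 + (14608/27)x^2 - (414848/81)x - 259072/243
so L g − (-2)·g = (7/4)x^5 - (9/2)x^4 - x^3 = f ✓

the image equals g(x) = (7/12)x^5 + (113/18)x^4 - (1561/27)x^3 - (7304/27)x^2 + (207424/81)x + 129536/243


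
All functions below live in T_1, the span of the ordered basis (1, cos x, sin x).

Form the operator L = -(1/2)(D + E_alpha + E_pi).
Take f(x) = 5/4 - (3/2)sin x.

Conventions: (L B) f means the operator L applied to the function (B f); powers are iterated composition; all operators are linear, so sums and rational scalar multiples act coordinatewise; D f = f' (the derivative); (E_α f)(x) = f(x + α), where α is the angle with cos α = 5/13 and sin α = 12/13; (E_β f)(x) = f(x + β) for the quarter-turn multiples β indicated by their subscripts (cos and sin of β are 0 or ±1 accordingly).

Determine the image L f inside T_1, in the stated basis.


the result is g(x) = -5/4 + (75/52)cos x - (6/13)sin x

D f = -(3/2)cos x
E_alpha f = 5/4 - (18/13)cos x - (15/26)sin x
E_pi f = 5/4 + (3/2)sin x
(D + E_alpha + E_pi) f = 5/2 - (75/26)cos x + (12/13)sin x
(-(1/2)(D + E_alpha + E_pi)) f = -5/4 + (75/52)cos x - (6/13)sin x


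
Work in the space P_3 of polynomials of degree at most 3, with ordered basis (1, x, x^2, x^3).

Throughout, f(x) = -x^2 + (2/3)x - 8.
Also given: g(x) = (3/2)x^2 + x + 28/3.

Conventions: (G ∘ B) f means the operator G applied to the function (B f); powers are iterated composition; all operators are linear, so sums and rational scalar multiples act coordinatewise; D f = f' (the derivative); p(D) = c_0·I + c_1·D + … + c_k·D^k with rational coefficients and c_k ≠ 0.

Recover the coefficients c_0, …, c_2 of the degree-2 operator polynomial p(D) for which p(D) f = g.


D^0 f = -x^2 + (2/3)x - 8
D^1 f = -2x + 2/3
D^2 f = -2
matching coefficients of g against c_0 f + c_1 Df + … from the top degree down determines the c_i
solution: c_0 = -3/2, c_1 = -1, c_2 = 1

p(D) = -(3/2)·I − D + D^2, i.e. c_0 = -3/2, c_1 = -1, c_2 = 1


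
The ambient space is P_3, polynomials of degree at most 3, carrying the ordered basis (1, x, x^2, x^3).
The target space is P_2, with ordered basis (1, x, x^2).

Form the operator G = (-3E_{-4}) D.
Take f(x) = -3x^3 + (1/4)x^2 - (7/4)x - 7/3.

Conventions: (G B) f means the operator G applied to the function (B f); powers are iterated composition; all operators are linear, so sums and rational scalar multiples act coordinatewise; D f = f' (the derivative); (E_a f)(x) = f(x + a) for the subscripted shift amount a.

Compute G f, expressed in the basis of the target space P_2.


D f = -9x^2 + (1/2)x - 7/4
E_{-4} D f = -9x^2 + (145/2)x - 591/4
(-3E_{-4}) D f = 27x^2 - (435/2)x + 1773/4

g(x) = 27x^2 - (435/2)x + 1773/4


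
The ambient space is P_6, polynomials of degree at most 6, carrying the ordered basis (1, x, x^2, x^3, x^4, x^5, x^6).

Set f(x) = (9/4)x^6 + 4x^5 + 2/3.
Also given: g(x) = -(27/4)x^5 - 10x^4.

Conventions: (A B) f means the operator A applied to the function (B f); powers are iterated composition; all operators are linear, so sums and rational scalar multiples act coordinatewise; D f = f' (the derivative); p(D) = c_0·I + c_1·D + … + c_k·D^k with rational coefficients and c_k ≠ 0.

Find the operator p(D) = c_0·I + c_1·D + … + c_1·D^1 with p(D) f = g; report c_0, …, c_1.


D^0 f = (9/4)x^6 + 4x^5 + 2/3
D^1 f = (27/2)x^5 + 20x^4
matching coefficients of g against c_0 f + c_1 Df + … from the top degree down determines the c_i
solution: c_0 = 0, c_1 = -1/2

p(D) = -(1/2)·D, i.e. c_0 = 0, c_1 = -1/2


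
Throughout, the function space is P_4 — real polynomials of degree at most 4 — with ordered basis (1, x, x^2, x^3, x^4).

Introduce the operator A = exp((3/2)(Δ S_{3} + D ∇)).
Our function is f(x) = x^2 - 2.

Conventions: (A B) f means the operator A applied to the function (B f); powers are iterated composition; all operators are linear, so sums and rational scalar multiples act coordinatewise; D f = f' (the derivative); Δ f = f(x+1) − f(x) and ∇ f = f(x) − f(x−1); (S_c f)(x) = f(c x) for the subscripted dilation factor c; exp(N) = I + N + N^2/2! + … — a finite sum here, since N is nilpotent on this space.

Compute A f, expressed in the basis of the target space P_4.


order-1 term: 27x + 33/2
order-2 term: 243/4
the series for exp((3/2)(Δ S_{3} + D ∇)) f terminates at order 2
exp((3/2)(Δ S_{3} + D ∇)) f = x^2 + 27x + 301/4

the image equals g(x) = x^2 + 27x + 301/4


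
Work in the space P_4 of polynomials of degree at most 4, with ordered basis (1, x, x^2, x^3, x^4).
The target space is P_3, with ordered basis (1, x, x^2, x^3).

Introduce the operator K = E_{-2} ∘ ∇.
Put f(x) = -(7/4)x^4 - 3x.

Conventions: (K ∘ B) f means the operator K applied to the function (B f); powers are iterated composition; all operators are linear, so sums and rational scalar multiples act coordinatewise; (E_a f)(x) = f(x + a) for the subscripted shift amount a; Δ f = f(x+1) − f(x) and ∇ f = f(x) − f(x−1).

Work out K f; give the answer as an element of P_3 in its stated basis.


the image equals g(x) = -7x^3 + (105/2)x^2 - 133x + 443/4

∇ f = -7x^3 + (21/2)x^2 - 7x - 5/4
E_{-2} ∇ f = -7x^3 + (105/2)x^2 - 133x + 443/4


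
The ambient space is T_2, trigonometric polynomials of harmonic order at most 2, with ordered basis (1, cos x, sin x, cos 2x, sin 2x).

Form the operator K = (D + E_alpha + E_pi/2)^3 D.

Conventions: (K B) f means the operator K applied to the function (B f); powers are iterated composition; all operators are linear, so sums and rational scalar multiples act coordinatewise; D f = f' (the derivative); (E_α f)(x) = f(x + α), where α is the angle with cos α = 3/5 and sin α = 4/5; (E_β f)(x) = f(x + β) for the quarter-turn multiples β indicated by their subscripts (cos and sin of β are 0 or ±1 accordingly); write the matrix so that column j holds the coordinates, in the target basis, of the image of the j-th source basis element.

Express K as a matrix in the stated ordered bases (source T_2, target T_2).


the matrix is [[0, 0, 0, 0, 0]; [0, 2366/125, -1737/125, 0, 0]; [0, 1737/125, 2366/125, 0, 0]; [0, 0, 0, 355792/15625, 985856/15625]; [0, 0, 0, -985856/15625, 355792/15625]] (rows listed top to bottom)

image of 1: 0
image of cos x: (2366/125)cos x + (1737/125)sin x
image of sin x: -(1737/125)cos x + (2366/125)sin x
image of cos 2x: (355792/15625)cos 2x - (985856/15625)sin 2x
image of sin 2x: (985856/15625)cos 2x + (355792/15625)sin 2x
each image's coordinates form column j of the matrix


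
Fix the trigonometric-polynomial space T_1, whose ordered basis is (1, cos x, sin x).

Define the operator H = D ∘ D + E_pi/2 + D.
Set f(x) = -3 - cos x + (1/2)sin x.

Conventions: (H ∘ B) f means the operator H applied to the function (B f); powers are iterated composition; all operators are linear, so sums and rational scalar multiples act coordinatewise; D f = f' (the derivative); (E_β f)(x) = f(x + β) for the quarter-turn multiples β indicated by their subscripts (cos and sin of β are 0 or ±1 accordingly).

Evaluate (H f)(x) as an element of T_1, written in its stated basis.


the image equals g(x) = -3 + 2cos x + (3/2)sin x

D f = (1/2)cos x + sin x
D D f = cos x - (1/2)sin x
E_pi/2 f = -3 + (1/2)cos x + sin x
D f = (1/2)cos x + sin x
(D ∘ D + E_pi/2 + D) f = -3 + 2cos x + (3/2)sin x


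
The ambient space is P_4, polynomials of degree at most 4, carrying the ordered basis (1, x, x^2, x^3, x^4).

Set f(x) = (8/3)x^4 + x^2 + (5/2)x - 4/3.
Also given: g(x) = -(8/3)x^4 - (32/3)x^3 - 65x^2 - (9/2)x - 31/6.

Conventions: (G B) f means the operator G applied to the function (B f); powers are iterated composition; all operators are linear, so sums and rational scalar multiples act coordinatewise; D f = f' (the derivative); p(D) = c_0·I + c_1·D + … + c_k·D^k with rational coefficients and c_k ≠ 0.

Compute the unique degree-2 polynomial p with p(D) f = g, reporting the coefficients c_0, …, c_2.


p(D) = -I − D − 2·D^2, i.e. c_0 = -1, c_1 = -1, c_2 = -2

D^0 f = (8/3)x^4 + x^2 + (5/2)x - 4/3
D^1 f = (32/3)x^3 + 2x + 5/2
D^2 f = 32x^2 + 2
matching coefficients of g against c_0 f + c_1 Df + … from the top degree down determines the c_i
solution: c_0 = -1, c_1 = -1, c_2 = -2


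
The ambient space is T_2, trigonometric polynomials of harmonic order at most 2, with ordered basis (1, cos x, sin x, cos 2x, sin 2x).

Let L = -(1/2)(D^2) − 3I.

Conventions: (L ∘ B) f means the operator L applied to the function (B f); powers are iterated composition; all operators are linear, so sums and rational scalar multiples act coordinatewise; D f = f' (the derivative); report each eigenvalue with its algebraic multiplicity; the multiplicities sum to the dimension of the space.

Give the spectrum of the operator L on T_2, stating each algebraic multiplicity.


image of 1: -3
image of cos x: -(5/2)cos x
image of sin x: -(5/2)sin x
image of cos 2x: -cos 2x
image of sin 2x: -sin 2x
the matrix is diagonal; its diagonal is (-3, -5/2, -5/2, -1, -1)
for a triangular matrix the eigenvalues are the diagonal entries, with algebraic multiplicity their repetition count

λ = -3 (multiplicity 1), λ = -5/2 (multiplicity 2), λ = -1 (multiplicity 2)


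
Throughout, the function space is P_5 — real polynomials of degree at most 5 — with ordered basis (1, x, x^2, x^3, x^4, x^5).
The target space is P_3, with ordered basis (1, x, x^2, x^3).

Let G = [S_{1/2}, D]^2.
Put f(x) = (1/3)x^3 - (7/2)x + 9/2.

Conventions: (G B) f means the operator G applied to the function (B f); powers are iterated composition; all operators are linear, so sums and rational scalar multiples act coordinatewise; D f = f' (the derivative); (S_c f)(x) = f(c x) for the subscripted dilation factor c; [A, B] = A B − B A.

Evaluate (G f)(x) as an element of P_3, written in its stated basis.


D f = x^2 - 7/2
S_{1/2} D f = (1/4)x^2 - 7/2
S_{1/2} f = (1/24)x^3 - (7/4)x + 9/2
D S_{1/2} f = (1/8)x^2 - 7/4
[S_{1/2}, D] f = (1/8)x^2 - 7/4
D [S_{1/2}, D] f = (1/4)x
S_{1/2} D [S_{1/2}, D] f = (1/8)x
S_{1/2} [S_{1/2}, D] f = (1/32)x^2 - 7/4
D S_{1/2} [S_{1/2}, D] f = (1/16)x
[S_{1/2}, D] [S_{1/2}, D] f = (1/16)x

the image equals g(x) = (1/16)x


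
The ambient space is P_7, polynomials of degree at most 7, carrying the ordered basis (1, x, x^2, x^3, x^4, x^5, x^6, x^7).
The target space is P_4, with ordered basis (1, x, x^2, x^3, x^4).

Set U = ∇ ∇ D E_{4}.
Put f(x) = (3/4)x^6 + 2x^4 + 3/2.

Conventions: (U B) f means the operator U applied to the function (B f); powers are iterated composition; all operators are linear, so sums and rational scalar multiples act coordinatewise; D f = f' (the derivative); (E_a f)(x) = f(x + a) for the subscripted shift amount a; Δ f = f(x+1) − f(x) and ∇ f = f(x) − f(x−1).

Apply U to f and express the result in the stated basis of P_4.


the image equals g(x) = 90x^3 + 810x^2 + 2523x + 2709

E_{4} f = (3/4)x^6 + 18x^5 + 182x^4 + 992x^3 + 3072x^2 + 5120x + 7171/2
D E_{4} f = (9/2)x^5 + 90x^4 + 728x^3 + 2976x^2 + 6144x + 5120
∇ D E_{4} f = (45/2)x^4 + 315x^3 + 1689x^2 + (8211/2)x + 7621/2
∇ (∇ D E_{4}) f = 90x^3 + 810x^2 + 2523x + 2709


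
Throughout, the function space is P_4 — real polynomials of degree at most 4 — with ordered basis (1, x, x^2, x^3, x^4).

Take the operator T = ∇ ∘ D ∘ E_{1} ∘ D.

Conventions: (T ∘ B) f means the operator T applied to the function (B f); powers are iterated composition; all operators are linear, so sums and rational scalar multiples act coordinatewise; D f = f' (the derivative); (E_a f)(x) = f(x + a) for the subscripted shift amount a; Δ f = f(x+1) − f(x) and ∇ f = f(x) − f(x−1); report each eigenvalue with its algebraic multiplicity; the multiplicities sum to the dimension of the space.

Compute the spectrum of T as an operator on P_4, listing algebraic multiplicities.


image of 1: 0
image of x: 0
image of x^2: 0
image of x^3: 6
image of x^4: 24x + 12
the matrix is upper triangular; its diagonal is (0, 0, 0, 0, 0)
for a triangular matrix the eigenvalues are the diagonal entries, with algebraic multiplicity their repetition count

λ = 0 (multiplicity 5)


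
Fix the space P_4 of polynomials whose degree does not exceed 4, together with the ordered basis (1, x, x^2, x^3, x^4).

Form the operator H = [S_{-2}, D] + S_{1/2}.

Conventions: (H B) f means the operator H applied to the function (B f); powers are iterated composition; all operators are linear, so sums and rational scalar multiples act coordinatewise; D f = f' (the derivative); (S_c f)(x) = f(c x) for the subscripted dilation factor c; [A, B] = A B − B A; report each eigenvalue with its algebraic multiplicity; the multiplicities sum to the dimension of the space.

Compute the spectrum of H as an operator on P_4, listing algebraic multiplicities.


λ = 1/16 (multiplicity 1), λ = 1/8 (multiplicity 1), λ = 1/4 (multiplicity 1), λ = 1/2 (multiplicity 1), λ = 1 (multiplicity 1)

image of 1: 1
image of x: (1/2)x + 3
image of x^2: (1/4)x^2 - 12x
image of x^3: (1/8)x^3 + 36x^2
image of x^4: (1/16)x^4 - 96x^3
the matrix is upper triangular; its diagonal is (1, 1/2, 1/4, 1/8, 1/16)
for a triangular matrix the eigenvalues are the diagonal entries, with algebraic multiplicity their repetition count


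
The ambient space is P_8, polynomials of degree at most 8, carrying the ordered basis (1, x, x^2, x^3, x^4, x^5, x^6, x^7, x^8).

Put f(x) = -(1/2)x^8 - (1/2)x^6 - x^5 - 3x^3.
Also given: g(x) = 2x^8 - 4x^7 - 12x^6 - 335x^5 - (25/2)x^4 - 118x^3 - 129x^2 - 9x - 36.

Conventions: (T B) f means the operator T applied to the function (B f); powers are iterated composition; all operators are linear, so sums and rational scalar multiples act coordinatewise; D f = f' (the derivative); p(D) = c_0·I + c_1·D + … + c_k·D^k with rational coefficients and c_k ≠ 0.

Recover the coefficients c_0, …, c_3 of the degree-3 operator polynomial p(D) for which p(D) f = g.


p(D) = -4·I + D + (1/2)·D^2 + 2·D^3, i.e. c_0 = -4, c_1 = 1, c_2 = 1/2, c_3 = 2

D^0 f = -(1/2)x^8 - (1/2)x^6 - x^5 - 3x^3
D^1 f = -4x^7 - 3x^5 - 5x^4 - 9x^2
D^2 f = -28x^6 - 15x^4 - 20x^3 - 18x
D^3 f = -168x^5 - 60x^3 - 60x^2 - 18
matching coefficients of g against c_0 f + c_1 Df + … from the top degree down determines the c_i
solution: c_0 = -4, c_1 = 1, c_2 = 1/2, c_3 = 2


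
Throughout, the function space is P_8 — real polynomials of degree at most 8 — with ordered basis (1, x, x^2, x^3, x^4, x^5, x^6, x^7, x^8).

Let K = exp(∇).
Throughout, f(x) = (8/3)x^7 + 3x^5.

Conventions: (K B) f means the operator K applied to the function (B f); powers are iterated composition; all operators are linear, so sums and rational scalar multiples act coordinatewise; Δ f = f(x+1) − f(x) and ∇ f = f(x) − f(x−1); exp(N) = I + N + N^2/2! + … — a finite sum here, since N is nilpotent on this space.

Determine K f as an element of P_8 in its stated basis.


order-1 term: (56/3)x^6 - 56x^5 + (325/3)x^4 - (370/3)x^3 + 86x^2 - (101/3)x + 17/3
order-2 term: 56x^5 - 280x^4 + (2050/3)x^3 - 930x^2 + (2051/3)x - 213
order-3 term: (280/3)x^4 - 560x^3 + 1430x^2 - 1770x + 2633/3
order-4 term: (280/3)x^3 - 560x^2 + (3685/3)x - 2890/3
order-5 term: 56x^2 - 280x + 1129/3
order-6 term: (56/3)x - 56
order-7 term: 8/3
the series for exp(∇) f terminates at order 7
exp(∇) f = (8/3)x^7 + (56/3)x^6 + 3x^5 - (235/3)x^4 + (280/3)x^3 + 82x^2 - 153x + 30

g(x) = (8/3)x^7 + (56/3)x^6 + 3x^5 - (235/3)x^4 + (280/3)x^3 + 82x^2 - 153x + 30


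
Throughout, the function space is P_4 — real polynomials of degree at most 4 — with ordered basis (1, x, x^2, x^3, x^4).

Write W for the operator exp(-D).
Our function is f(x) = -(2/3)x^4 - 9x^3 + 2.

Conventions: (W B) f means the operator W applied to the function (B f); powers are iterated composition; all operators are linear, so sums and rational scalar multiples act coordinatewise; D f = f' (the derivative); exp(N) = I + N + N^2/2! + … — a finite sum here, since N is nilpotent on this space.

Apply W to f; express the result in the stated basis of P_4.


order-1 term: (8/3)x^3 + 27x^2
order-2 term: -4x^2 - 27x
order-3 term: (8/3)x + 9
order-4 term: -2/3
the series for exp(-D) f terminates at order 4
exp(-D) f = -(2/3)x^4 - (19/3)x^3 + 23x^2 - (73/3)x + 31/3

g(x) = -(2/3)x^4 - (19/3)x^3 + 23x^2 - (73/3)x + 31/3


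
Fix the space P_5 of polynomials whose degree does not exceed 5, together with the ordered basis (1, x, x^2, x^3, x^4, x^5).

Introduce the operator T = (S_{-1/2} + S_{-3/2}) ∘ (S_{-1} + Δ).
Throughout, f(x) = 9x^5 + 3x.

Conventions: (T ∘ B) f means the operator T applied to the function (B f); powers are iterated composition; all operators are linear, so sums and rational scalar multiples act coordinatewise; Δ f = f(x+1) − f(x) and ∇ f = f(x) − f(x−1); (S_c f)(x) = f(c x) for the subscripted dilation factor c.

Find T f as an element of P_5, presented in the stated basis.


S_{-1} f = -9x^5 - 3x
Δ f = 45x^4 + 90x^3 + 90x^2 + 45x + 12
(S_{-1} + Δ) f = -9x^5 + 45x^4 + 90x^3 + 90x^2 + 42x + 12
S_{-1/2} (S_{-1} + Δ) f = (9/32)x^5 + (45/16)x^4 - (45/4)x^3 + (45/2)x^2 - 21x + 12
S_{-3/2} (S_{-1} + Δ) f = (2187/32)x^5 + (3645/16)x^4 - (1215/4)x^3 + (405/2)x^2 - 63x + 12
(S_{-1/2} + S_{-3/2}) (S_{-1} + Δ) f = (549/8)x^5 + (1845/8)x^4 - 315x^3 + 225x^2 - 84x + 24

g(x) = (549/8)x^5 + (1845/8)x^4 - 315x^3 + 225x^2 - 84x + 24


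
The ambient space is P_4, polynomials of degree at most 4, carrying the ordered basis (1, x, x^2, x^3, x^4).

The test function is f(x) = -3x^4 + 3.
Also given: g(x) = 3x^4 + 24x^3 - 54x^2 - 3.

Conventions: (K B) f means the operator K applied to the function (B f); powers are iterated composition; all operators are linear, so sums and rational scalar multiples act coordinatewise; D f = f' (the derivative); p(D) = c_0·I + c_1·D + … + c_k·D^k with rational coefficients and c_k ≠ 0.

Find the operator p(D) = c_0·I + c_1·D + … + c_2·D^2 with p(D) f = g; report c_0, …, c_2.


D^0 f = -3x^4 + 3
D^1 f = -12x^3
D^2 f = -36x^2
matching coefficients of g against c_0 f + c_1 Df + … from the top degree down determines the c_i
solution: c_0 = -1, c_1 = -2, c_2 = 3/2

c_0 = -1, c_1 = -2, c_2 = 3/2


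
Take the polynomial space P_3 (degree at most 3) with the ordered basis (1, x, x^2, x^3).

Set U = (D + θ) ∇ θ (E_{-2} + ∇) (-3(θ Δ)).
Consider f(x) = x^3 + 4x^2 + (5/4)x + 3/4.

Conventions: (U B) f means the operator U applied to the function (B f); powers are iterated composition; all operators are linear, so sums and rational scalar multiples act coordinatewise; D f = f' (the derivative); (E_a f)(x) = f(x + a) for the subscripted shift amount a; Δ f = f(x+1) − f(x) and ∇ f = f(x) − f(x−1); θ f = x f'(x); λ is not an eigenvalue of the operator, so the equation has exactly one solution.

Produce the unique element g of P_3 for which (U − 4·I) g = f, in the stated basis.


write g with unknown coordinates in the stated basis and equate coefficients in (U − 4·I) g = f
solving from the highest basis element down gives g = -(1/4)x^3 - x^2 + (67/16)x + 69/16
check: U g = 18x + 18
so U g − 4·g = x^3 + 4x^2 + (5/4)x + 3/4 = f ✓

the result is g(x) = -(1/4)x^3 - x^2 + (67/16)x + 69/16


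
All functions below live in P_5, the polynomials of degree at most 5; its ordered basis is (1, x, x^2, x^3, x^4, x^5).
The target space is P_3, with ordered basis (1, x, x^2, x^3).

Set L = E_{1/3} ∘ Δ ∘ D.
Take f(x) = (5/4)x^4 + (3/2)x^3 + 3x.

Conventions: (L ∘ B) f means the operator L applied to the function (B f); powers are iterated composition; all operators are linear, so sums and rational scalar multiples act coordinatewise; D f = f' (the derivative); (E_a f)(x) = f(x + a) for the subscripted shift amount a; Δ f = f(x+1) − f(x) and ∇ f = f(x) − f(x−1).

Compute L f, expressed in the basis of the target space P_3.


D f = 5x^3 + (9/2)x^2 + 3
Δ D f = 15x^2 + 24x + 19/2
E_{1/3} (Δ ∘ D) f = 15x^2 + 34x + 115/6

the image equals g(x) = 15x^2 + 34x + 115/6


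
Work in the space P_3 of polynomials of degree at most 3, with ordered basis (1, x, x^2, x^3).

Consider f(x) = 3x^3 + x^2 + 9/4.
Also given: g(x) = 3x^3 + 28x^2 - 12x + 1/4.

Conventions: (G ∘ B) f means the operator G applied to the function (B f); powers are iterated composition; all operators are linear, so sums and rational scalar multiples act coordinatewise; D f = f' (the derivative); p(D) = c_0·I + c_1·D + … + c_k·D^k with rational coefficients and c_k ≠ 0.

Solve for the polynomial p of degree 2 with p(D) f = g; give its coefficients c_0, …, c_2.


D^0 f = 3x^3 + x^2 + 9/4
D^1 f = 9x^2 + 2x
D^2 f = 18x + 2
matching coefficients of g against c_0 f + c_1 Df + … from the top degree down determines the c_i
solution: c_0 = 1, c_1 = 3, c_2 = -1

c_0 = 1, c_1 = 3, c_2 = -1


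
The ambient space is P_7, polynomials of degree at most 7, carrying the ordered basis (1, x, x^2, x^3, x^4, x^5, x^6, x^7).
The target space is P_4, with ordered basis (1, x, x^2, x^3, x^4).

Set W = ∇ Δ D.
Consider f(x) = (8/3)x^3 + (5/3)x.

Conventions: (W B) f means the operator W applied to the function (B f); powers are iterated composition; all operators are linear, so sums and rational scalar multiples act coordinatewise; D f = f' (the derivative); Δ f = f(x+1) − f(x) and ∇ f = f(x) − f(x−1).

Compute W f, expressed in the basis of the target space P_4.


D f = 8x^2 + 5/3
Δ D f = 16x + 8
∇ Δ D f = 16

the image equals g(x) = 16


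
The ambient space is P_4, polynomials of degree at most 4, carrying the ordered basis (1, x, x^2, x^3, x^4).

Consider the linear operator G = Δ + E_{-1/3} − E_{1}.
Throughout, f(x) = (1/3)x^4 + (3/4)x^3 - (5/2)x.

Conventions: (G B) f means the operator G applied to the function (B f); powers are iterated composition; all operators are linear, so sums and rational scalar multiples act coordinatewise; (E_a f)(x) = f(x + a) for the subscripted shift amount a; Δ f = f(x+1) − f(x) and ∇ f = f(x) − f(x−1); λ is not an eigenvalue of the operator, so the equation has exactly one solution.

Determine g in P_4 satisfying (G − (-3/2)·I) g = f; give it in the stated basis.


write g with unknown coordinates in the stated basis and equate coefficients in (G − (-3/2)·I) g = f
solving from the highest basis element down gives g = (2/9)x^4 + (113/162)x^3 + (89/243)x^2 - (3580/2187)x - 7391/19683
check: G g = -(8/27)x^3 - (89/162)x^2 - (65/1458)x + 7391/13122
so G g − (-3/2)·g = (1/3)x^4 + (3/4)x^3 - (5/2)x = f ✓

g(x) = (2/9)x^4 + (113/162)x^3 + (89/243)x^2 - (3580/2187)x - 7391/19683


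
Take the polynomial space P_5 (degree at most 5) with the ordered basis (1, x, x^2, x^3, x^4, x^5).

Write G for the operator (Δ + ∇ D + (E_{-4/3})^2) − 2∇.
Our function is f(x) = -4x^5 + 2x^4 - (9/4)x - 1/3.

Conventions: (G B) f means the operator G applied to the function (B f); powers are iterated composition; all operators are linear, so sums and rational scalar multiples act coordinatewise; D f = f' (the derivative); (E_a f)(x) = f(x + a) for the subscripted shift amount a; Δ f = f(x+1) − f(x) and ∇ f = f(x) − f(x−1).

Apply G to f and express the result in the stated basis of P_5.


the image equals g(x) = -4x^5 + (226/3)x^4 - (4624/9)x^3 + (28724/27)x^2 - (433289/324)x + 667223/972

Δ f = -20x^4 - 32x^3 - 28x^2 - 12x - 17/4
D f = -20x^4 + 8x^3 - 9/4
∇ D f = -80x^3 + 144x^2 - 104x + 28
E_{-4/3} f = -4x^5 + (86/3)x^4 - (736/9)x^3 + (3136/27)x^2 - (27353/324)x + 6280/243
E_{-4/3} E_{-4/3} f = -4x^5 + (166/3)x^4 - (2752/9)x^3 + (22784/27)x^2 - (377561/324)x + 157025/243
(Δ + ∇ D + (E_{-4/3})^2) f = -4x^5 + (106/3)x^4 - (3760/9)x^3 + (25916/27)x^2 - (415145/324)x + 651185/972
∇ f = -20x^4 + 48x^3 - 52x^2 + 28x - 33/4
(-2∇) f = 40x^4 - 96x^3 + 104x^2 - 56x + 33/2
((Δ + ∇ D + (E_{-4/3})^2) − 2∇) f = -4x^5 + (226/3)x^4 - (4624/9)x^3 + (28724/27)x^2 - (433289/324)x + 667223/972


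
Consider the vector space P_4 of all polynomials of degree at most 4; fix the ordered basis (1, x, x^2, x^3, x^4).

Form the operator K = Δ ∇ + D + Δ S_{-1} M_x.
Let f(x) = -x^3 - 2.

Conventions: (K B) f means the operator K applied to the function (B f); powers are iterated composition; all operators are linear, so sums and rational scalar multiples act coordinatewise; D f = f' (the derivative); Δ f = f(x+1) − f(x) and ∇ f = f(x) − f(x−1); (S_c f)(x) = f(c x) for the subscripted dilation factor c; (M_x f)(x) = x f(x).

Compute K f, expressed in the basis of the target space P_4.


the result is g(x) = -4x^3 - 9x^2 - 10x + 1

∇ f = -3x^2 + 3x - 1
Δ ∇ f = -6x
D f = -3x^2
M_x f = -x^4 - 2x
S_{-1} M_x f = -x^4 + 2x
Δ S_{-1} M_x f = -4x^3 - 6x^2 - 4x + 1
(Δ ∇ + D + Δ S_{-1} M_x) f = -4x^3 - 9x^2 - 10x + 1


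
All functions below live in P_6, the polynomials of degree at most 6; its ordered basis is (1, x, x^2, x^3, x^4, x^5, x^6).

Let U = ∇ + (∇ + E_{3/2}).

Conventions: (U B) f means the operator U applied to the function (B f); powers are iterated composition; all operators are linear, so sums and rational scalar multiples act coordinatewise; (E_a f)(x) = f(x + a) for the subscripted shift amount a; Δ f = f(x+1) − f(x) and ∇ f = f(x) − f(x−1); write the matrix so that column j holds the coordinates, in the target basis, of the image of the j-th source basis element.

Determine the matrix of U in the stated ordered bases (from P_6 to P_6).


the matrix is [[1, 7/2, 1/4, 43/8, 49/16, 307/32, 601/64]; [0, 1, 7, 3/4, 43/2, 245/16, 921/16]; [0, 0, 1, 21/2, 3/2, 215/4, 735/16]; [0, 0, 0, 1, 14, 5/2, 215/2]; [0, 0, 0, 0, 1, 35/2, 15/4]; [0, 0, 0, 0, 0, 1, 21]; [0, 0, 0, 0, 0, 0, 1]] (rows listed top to bottom)

image of 1: 1
image of x: x + 7/2
image of x^2: x^2 + 7x + 1/4
image of x^3: x^3 + (21/2)x^2 + (3/4)x + 43/8
image of x^4: x^4 + 14x^3 + (3/2)x^2 + (43/2)x + 49/16
image of x^5: x^5 + (35/2)x^4 + (5/2)x^3 + (215/4)x^2 + (245/16)x + 307/32
image of x^6: x^6 + 21x^5 + (15/4)x^4 + (215/2)x^3 + (735/16)x^2 + (921/16)x + 601/64
each image's coordinates form column j of the matrix


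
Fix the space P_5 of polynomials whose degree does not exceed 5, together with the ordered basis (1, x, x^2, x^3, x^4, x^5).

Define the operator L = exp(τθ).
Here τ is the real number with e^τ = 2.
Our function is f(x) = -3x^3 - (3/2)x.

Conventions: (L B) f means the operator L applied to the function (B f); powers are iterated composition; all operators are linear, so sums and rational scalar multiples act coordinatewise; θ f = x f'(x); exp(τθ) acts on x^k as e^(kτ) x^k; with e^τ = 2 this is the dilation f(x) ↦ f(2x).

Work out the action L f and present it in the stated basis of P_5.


exp(τθ) x^k = e^(kτ) x^k; with e^τ = 2 this sends x^k to 2^k x^k
x ↦ 2 x
x^3 ↦ 8 x^3
applying this coordinatewise to f: exp(τθ) f = -24x^3 - 3x

g(x) = -24x^3 - 3x


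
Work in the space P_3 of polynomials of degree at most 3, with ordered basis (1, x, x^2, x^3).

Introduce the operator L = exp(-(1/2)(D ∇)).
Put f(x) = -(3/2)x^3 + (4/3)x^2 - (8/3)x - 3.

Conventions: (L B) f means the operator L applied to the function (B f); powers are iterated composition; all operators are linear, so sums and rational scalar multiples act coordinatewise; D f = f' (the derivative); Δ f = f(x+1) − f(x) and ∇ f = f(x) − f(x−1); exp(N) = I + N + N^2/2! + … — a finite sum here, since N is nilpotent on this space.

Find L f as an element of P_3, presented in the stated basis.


order-1 term: (9/2)x - 43/12
the series for exp(-(1/2)(D ∇)) f terminates at order 1
exp(-(1/2)(D ∇)) f = -(3/2)x^3 + (4/3)x^2 + (11/6)x - 79/12

the image equals g(x) = -(3/2)x^3 + (4/3)x^2 + (11/6)x - 79/12


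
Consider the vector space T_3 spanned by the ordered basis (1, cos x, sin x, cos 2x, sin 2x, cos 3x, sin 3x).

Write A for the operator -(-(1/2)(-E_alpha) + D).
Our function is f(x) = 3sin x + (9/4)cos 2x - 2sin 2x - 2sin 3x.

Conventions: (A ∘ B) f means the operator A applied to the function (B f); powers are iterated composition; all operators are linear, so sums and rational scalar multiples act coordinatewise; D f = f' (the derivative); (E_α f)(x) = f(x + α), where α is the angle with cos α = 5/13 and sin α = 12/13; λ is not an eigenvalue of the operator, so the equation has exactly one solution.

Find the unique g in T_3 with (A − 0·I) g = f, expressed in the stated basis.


the result is g(x) = (228/113)cos x - (30/113)sin x - (5297/7666)cos 2x - (4058/3833)sin 2x - (49416/71353)cos 3x - (8140/71353)sin 3x

write g with unknown coordinates in the stated basis and equate coefficients in (A − 0·I) g = f
solving from the highest basis element down gives g = (228/113)cos x - (30/113)sin x - (5297/7666)cos 2x - (4058/3833)sin 2x - (49416/71353)cos 3x - (8140/71353)sin 3x
check: A g = 3sin x + (9/4)cos 2x - 2sin 2x - 2sin 3x
so A g − 0·g = 3sin x + (9/4)cos 2x - 2sin 2x - 2sin 3x = f ✓


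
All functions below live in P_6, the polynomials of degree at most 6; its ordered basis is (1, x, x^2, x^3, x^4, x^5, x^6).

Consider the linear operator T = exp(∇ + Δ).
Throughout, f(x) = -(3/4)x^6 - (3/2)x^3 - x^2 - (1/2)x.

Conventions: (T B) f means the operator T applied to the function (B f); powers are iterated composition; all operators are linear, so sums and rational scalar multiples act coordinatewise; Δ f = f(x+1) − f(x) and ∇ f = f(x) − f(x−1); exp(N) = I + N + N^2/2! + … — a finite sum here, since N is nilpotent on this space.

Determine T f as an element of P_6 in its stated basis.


order-1 term: -9x^5 - 30x^3 - 9x^2 - 13x - 4
order-2 term: -45x^4 - 180x^2 - 18x - 52
order-3 term: -120x^3 - 360x - 12
order-4 term: -180x^2 - 240
order-5 term: -144x
order-6 term: -48
the series for exp(∇ + Δ) f terminates at order 6
exp(∇ + Δ) f = -(3/4)x^6 - 9x^5 - 45x^4 - (303/2)x^3 - 370x^2 - (1071/2)x - 356

the result is g(x) = -(3/4)x^6 - 9x^5 - 45x^4 - (303/2)x^3 - 370x^2 - (1071/2)x - 356
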